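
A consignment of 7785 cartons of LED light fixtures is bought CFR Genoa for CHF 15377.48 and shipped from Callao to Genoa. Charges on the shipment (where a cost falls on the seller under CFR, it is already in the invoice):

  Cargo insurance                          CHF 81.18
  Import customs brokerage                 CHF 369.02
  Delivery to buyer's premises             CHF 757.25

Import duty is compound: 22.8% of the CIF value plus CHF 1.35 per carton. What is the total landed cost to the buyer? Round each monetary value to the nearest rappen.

CFR: the seller pays costs through ocean freight to the destination port, but not insurance.
CIF value = CFR price + insurance = 15377.48 + 81.18 = 15458.66
Ad valorem component: 15458.66 × 22.8% = 3524.57
Specific component: 7785 × 1.35 = 10509.75
Import duty = 3524.57 + 10509.75 = 14034.32
Buyer bears: insurance 81.18 + brokerage 369.02 + delivery 757.25 + duty 14034.32 = 15241.77
Landed cost = invoice 15377.48 + 15241.77 = 30619.25

Total landed cost: CHF 30619.25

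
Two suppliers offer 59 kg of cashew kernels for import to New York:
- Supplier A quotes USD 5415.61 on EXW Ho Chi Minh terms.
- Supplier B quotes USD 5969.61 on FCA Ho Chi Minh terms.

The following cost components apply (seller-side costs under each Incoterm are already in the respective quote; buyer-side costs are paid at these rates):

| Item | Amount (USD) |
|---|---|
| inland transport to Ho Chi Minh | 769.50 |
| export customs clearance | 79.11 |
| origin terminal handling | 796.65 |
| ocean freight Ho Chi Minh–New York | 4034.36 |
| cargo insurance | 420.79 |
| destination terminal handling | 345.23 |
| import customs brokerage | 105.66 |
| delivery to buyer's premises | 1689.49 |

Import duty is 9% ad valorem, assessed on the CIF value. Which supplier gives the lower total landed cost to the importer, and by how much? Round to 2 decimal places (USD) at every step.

Supplier B is cheaper by USD 321.12

Supplier A (EXW):
CIF value = EXW price + inland to port + export clearance + origin terminal + freight + insurance = 5415.61 + 769.50 + 79.11 + 796.65 + 4034.36 + 420.79 = 11516.02
Import duty = 11516.02 × 9% = 1036.44
Buyer bears (A): 769.50 + 79.11 + 796.65 + 4034.36 + 420.79 + 345.23 + 105.66 + 1689.49 = 8240.79
Landed cost (A) = invoice 5415.61 + 8240.79 + duty 1036.44 = 14692.84
Supplier B (FCA):
CIF value = FCA price + origin terminal + freight + insurance = 5969.61 + 796.65 + 4034.36 + 420.79 = 11221.41
Import duty = 11221.41 × 9% = 1009.93
Buyer bears (B): 796.65 + 4034.36 + 420.79 + 345.23 + 105.66 + 1689.49 = 7392.18
Landed cost (B) = invoice 5969.61 + 7392.18 + duty 1009.93 = 14371.72
Difference = |14692.84 − 14371.72| = 321.12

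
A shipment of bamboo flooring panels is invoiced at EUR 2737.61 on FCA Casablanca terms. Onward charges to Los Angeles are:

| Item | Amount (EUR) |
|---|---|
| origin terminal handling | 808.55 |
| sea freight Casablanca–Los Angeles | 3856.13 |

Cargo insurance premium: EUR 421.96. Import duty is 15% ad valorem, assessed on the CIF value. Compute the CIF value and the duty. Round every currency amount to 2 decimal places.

CIF value: EUR 7824.25; import duty: EUR 1173.64

CIF = FCA price + pre-shipment costs + freight + insurance
CIF = 2737.61 + 808.55 + 3856.13 + 421.96 = 7824.25
Import duty = 7824.25 × 15% = 1173.64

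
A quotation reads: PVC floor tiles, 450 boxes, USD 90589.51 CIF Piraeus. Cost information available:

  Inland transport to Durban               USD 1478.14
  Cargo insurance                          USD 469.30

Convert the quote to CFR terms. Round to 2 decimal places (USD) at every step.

Not relevant to the conversion: inland to port — on the seller under both CIF and CFR; already in the CIF price and stays in the CFR price.
From CIF to CFR, the seller no longer bears: insurance.
CFR price = 90589.51 − 469.30 = 90120.21

CFR price: USD 90120.21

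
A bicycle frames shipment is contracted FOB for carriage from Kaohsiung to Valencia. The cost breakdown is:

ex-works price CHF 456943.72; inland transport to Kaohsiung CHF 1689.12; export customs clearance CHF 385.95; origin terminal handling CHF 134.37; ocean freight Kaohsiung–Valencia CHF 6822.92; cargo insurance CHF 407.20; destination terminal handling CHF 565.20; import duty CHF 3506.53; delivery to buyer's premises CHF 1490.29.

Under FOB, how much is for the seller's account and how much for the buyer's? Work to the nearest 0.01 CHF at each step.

FOB: the seller bears costs until goods are on board at the origin port; the buyer bears freight, insurance and all costs thereafter.
Seller's account: goods 456943.72 + inland to port 1689.12 + export clearance 385.95 + origin terminal 134.37 = 459153.16
Buyer's account: freight 6822.92 + insurance 407.20 + destination terminal 565.20 + duty 3506.53 + delivery 1490.29 = 12792.14

Seller: CHF 459153.16; buyer: CHF 12792.14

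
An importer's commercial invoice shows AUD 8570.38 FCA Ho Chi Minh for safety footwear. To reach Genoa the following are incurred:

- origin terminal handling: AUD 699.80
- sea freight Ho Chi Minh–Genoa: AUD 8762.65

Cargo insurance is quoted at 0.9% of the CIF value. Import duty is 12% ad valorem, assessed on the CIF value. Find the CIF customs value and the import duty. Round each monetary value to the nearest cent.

CIF value: AUD 18196.60; import duty: AUD 2183.59

Let C be the CIF value. C = FCA price + pre-shipment costs + freight + 0.9% × C
C − 0.9% × C = 8570.38 + 699.80 + 8762.65
0.991 × C = 18032.83
C = 18032.83 / 0.991 = 18196.60
Insurance premium = 0.9% × 18196.60 = 163.77
Import duty = 18196.60 × 12% = 2183.59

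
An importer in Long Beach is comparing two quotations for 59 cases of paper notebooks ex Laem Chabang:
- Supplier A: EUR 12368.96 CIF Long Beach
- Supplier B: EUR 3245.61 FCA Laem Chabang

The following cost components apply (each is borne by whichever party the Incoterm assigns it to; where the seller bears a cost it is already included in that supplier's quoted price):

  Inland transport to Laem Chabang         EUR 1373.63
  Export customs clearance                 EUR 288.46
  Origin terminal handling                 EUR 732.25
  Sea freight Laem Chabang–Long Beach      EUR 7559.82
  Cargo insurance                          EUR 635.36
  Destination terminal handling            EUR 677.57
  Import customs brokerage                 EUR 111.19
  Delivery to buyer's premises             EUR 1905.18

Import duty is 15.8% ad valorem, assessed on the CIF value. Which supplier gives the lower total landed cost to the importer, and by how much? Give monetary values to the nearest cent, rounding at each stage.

Supplier B is cheaper by EUR 226.88

Supplier A (CIF):
The CIF price already equals the CIF value: 12368.96
Import duty = 12368.96 × 15.8% = 1954.30
Buyer bears (A): 677.57 + 111.19 + 1905.18 = 2693.94
Landed cost (A) = invoice 12368.96 + 2693.94 + duty 1954.30 = 17017.20
Supplier B (FCA):
CIF value = FCA price + origin terminal + freight + insurance = 3245.61 + 732.25 + 7559.82 + 635.36 = 12173.04
Import duty = 12173.04 × 15.8% = 1923.34
Buyer bears (B): 732.25 + 7559.82 + 635.36 + 677.57 + 111.19 + 1905.18 = 11621.37
Landed cost (B) = invoice 3245.61 + 11621.37 + duty 1923.34 = 16790.32
Difference = |17017.20 − 16790.32| = 226.88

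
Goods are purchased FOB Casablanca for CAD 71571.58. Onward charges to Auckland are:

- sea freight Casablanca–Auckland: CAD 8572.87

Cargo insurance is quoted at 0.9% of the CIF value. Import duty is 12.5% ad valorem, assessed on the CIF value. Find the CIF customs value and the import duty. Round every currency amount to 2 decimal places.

Let C be the CIF value. C = FOB price + freight + 0.9% × C
C − 0.9% × C = 71571.58 + 8572.87
0.991 × C = 80144.45
C = 80144.45 / 0.991 = 80872.30
Insurance premium = 0.9% × 80872.30 = 727.85
Import duty = 80872.30 × 12.5% = 10109.04

CIF value: CAD 80872.30; import duty: CAD 10109.04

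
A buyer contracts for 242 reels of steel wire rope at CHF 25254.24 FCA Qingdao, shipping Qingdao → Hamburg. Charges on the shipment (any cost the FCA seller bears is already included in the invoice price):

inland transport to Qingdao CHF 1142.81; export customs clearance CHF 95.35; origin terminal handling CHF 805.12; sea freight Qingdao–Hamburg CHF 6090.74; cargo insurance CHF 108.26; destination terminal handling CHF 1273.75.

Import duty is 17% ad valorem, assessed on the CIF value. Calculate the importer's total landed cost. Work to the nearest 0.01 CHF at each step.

FCA: the seller delivers export-cleared goods to the carrier; the buyer bears costs from that point.
Already in the invoice (seller's account under FCA): inland to port, export clearance — exclude.
CIF value = FCA price + origin terminal + freight + insurance = 25254.24 + 805.12 + 6090.74 + 108.26 = 32258.36
Import duty = 32258.36 × 17% = 5483.92
Buyer bears: origin terminal 805.12 + freight 6090.74 + insurance 108.26 + destination terminal 1273.75 + duty 5483.92 = 13761.79
Landed cost = invoice 25254.24 + 13761.79 = 39016.03

Total landed cost: CHF 39016.03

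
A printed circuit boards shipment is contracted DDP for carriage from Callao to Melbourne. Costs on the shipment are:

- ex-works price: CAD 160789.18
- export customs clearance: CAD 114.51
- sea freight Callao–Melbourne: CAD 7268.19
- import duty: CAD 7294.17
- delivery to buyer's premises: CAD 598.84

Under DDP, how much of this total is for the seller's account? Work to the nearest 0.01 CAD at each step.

Seller's account: CAD 176064.89

DDP: the seller bears all costs including import duty.
Seller's account: goods 160789.18 + export clearance 114.51 + freight 7268.19 + duty 7294.17 + delivery 598.84 = 176064.89
Buyer's account: 0.00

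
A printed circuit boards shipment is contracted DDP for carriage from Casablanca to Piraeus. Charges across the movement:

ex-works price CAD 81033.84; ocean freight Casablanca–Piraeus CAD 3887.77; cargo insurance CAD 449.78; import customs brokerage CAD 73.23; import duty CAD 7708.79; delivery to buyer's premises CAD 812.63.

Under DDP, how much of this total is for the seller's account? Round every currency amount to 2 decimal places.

DDP: the seller bears all costs including import duty.
Seller's account: goods 81033.84 + freight 3887.77 + insurance 449.78 + brokerage 73.23 + duty 7708.79 + delivery 812.63 = 93966.04
Buyer's account: 0.00

Seller's account: CAD 93966.04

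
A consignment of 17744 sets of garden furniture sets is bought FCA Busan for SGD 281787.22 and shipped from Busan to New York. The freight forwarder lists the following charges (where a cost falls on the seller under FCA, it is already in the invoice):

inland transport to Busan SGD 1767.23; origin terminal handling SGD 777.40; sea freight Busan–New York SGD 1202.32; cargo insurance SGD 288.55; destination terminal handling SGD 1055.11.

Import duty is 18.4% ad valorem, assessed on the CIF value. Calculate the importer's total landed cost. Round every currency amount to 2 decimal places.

Total landed cost: SGD 337376.81

FCA: the seller delivers export-cleared goods to the carrier; the buyer bears costs from that point.
Already in the invoice (seller's account under FCA): inland to port — exclude.
CIF value = FCA price + origin terminal + freight + insurance = 281787.22 + 777.40 + 1202.32 + 288.55 = 284055.49
Import duty = 284055.49 × 18.4% = 52266.21
Buyer bears: origin terminal 777.40 + freight 1202.32 + insurance 288.55 + destination terminal 1055.11 + duty 52266.21 = 55589.59
Landed cost = invoice 281787.22 + 55589.59 = 337376.81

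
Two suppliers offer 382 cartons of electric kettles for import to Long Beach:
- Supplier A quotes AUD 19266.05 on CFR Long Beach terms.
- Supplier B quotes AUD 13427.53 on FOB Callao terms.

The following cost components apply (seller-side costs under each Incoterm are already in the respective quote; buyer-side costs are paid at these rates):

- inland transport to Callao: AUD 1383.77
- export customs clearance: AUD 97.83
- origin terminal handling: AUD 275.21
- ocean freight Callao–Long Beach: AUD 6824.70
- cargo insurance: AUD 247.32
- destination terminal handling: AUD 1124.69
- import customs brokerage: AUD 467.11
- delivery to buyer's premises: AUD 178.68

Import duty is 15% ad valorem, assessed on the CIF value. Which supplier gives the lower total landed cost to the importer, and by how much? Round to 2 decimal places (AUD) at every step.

Supplier A (CFR):
CIF value = CFR price + insurance = 19266.05 + 247.32 = 19513.37
Import duty = 19513.37 × 15% = 2927.01
Buyer bears (A): 247.32 + 1124.69 + 467.11 + 178.68 = 2017.80
Landed cost (A) = invoice 19266.05 + 2017.80 + duty 2927.01 = 24210.86
Supplier B (FOB):
CIF value = FOB price + freight + insurance = 13427.53 + 6824.70 + 247.32 = 20499.55
Import duty = 20499.55 × 15% = 3074.93
Buyer bears (B): 6824.70 + 247.32 + 1124.69 + 467.11 + 178.68 = 8842.50
Landed cost (B) = invoice 13427.53 + 8842.50 + duty 3074.93 = 25344.96
Difference = |24210.86 − 25344.96| = 1134.10

Supplier A is cheaper by AUD 1134.10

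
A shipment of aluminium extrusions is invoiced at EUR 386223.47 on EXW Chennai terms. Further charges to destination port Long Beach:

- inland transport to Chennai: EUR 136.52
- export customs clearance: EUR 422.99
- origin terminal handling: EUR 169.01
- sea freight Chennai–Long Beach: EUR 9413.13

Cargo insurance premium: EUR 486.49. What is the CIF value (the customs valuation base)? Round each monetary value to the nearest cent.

CIF = EXW price + pre-shipment costs + freight + insurance
CIF = 386223.47 + 136.52 + 422.99 + 169.01 + 9413.13 + 486.49 = 396851.61

CIF value: EUR 396851.61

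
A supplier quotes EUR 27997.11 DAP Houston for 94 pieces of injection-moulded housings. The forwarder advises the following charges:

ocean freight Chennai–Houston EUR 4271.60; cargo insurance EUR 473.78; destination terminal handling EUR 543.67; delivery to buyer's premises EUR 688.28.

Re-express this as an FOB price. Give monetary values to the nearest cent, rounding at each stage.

FOB price: EUR 22019.78

From DAP to FOB, the seller no longer bears: freight, insurance, destination terminal, delivery.
FOB price = 27997.11 − 4271.60 − 473.78 − 543.67 − 688.28 = 22019.78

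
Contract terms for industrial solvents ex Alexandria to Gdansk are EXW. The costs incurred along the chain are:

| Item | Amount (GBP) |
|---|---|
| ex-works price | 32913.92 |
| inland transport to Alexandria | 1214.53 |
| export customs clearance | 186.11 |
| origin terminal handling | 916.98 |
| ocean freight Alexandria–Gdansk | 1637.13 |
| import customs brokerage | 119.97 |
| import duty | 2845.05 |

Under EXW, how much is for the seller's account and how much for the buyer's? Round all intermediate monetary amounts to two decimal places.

Seller: GBP 32913.92; buyer: GBP 6919.77

EXW: the seller makes goods available at their premises; the buyer bears all onward costs.
Seller's account: goods 32913.92 = 32913.92
Buyer's account: inland to port 1214.53 + export clearance 186.11 + origin terminal 916.98 + freight 1637.13 + brokerage 119.97 + duty 2845.05 = 6919.77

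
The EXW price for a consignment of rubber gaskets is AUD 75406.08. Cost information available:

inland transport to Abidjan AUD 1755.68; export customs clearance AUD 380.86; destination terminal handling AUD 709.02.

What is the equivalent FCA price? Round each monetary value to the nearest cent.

FCA price: AUD 77542.62

Not relevant to the conversion: destination terminal — on the buyer under both terms; not part of either seller's price.
From EXW to FCA, the seller additionally bears: inland to port, export clearance.
FCA price = 75406.08 + 1755.68 + 380.86 = 77542.62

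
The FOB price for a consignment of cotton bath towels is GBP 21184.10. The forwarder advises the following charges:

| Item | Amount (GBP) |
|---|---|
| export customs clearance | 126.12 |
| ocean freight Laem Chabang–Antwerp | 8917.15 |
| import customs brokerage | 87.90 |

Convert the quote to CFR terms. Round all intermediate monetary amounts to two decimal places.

Not relevant to the conversion: export clearance — on the seller under both FOB and CFR; already in the FOB price and stays in the CFR price. brokerage — on the buyer under both terms; not part of either seller's price.
From FOB to CFR, the seller additionally bears: freight.
CFR price = 21184.10 + 8917.15 = 30101.25

CFR price: GBP 30101.25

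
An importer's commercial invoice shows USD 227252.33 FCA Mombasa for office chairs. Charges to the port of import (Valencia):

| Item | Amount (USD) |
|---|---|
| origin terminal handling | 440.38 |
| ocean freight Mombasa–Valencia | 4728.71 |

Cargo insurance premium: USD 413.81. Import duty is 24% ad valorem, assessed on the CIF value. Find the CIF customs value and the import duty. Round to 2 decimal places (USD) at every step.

CIF = FCA price + pre-shipment costs + freight + insurance
CIF = 227252.33 + 440.38 + 4728.71 + 413.81 = 232835.23
Import duty = 232835.23 × 24% = 55880.46

CIF value: USD 232835.23; import duty: USD 55880.46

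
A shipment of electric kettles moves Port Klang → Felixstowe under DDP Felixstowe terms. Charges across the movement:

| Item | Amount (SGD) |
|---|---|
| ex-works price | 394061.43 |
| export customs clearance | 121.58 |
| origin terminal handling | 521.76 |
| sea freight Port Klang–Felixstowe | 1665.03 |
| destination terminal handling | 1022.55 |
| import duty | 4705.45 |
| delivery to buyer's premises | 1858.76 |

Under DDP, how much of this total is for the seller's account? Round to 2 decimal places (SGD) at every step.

DDP: the seller bears all costs including import duty.
Seller's account: goods 394061.43 + export clearance 121.58 + origin terminal 521.76 + freight 1665.03 + destination terminal 1022.55 + duty 4705.45 + delivery 1858.76 = 403956.56
Buyer's account: 0.00

Seller's account: SGD 403956.56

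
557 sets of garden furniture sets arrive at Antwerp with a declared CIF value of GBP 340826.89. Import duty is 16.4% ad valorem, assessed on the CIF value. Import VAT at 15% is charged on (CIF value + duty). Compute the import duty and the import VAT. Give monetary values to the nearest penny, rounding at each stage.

Import duty: GBP 55895.61; import VAT: GBP 59508.38

Import duty = 340826.89 × 16.4% = 55895.61
VAT base = CIF + duty = 340826.89 + 55895.61 = 396722.50
Import VAT = 396722.50 × 15% = 59508.38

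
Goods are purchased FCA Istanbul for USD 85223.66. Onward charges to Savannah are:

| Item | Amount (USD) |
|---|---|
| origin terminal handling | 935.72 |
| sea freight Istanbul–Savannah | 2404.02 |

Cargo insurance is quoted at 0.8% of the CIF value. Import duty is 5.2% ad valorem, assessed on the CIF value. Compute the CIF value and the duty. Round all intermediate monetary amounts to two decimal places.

CIF value: USD 89277.62; import duty: USD 4642.44

Let C be the CIF value. C = FCA price + pre-shipment costs + freight + 0.8% × C
C − 0.8% × C = 85223.66 + 935.72 + 2404.02
0.992 × C = 88563.40
C = 88563.40 / 0.992 = 89277.62
Insurance premium = 0.8% × 89277.62 = 714.22
Import duty = 89277.62 × 5.2% = 4642.44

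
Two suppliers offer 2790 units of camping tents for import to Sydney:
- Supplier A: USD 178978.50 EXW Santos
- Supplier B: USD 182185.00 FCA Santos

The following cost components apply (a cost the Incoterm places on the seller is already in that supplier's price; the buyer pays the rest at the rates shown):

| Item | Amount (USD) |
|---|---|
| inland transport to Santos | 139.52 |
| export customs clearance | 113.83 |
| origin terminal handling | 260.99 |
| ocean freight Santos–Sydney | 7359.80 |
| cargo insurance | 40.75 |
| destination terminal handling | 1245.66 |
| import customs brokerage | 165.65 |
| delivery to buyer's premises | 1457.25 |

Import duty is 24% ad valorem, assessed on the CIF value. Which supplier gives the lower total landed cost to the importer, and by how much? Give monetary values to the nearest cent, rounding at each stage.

Supplier A (EXW):
CIF value = EXW price + inland to port + export clearance + origin terminal + freight + insurance = 178978.50 + 139.52 + 113.83 + 260.99 + 7359.80 + 40.75 = 186893.39
Import duty = 186893.39 × 24% = 44854.41
Buyer bears (A): 139.52 + 113.83 + 260.99 + 7359.80 + 40.75 + 1245.66 + 165.65 + 1457.25 = 10783.45
Landed cost (A) = invoice 178978.50 + 10783.45 + duty 44854.41 = 234616.36
Supplier B (FCA):
CIF value = FCA price + origin terminal + freight + insurance = 182185.00 + 260.99 + 7359.80 + 40.75 = 189846.54
Import duty = 189846.54 × 24% = 45563.17
Buyer bears (B): 260.99 + 7359.80 + 40.75 + 1245.66 + 165.65 + 1457.25 = 10530.10
Landed cost (B) = invoice 182185.00 + 10530.10 + duty 45563.17 = 238278.27
Difference = |234616.36 − 238278.27| = 3661.91

Supplier A is cheaper by USD 3661.91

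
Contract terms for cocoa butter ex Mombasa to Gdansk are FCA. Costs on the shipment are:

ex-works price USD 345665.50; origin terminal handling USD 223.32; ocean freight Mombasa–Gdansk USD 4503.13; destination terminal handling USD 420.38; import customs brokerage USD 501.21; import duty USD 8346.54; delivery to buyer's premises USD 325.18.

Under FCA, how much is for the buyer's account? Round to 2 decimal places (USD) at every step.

Buyer's account: USD 14319.76

FCA: the seller delivers export-cleared goods to the carrier; the buyer bears costs from that point.
Seller's account: goods 345665.50 = 345665.50
Buyer's account: origin terminal 223.32 + freight 4503.13 + destination terminal 420.38 + brokerage 501.21 + duty 8346.54 + delivery 325.18 = 14319.76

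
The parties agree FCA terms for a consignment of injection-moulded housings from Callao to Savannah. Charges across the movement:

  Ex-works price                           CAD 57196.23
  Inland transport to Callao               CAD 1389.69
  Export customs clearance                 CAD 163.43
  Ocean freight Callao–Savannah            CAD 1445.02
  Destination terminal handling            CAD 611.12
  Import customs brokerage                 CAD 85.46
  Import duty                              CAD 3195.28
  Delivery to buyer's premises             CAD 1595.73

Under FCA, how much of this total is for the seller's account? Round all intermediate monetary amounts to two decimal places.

FCA: the seller delivers export-cleared goods to the carrier; the buyer bears costs from that point.
Seller's account: goods 57196.23 + inland to port 1389.69 + export clearance 163.43 = 58749.35
Buyer's account: freight 1445.02 + destination terminal 611.12 + brokerage 85.46 + duty 3195.28 + delivery 1595.73 = 6932.61

Seller's account: CAD 58749.35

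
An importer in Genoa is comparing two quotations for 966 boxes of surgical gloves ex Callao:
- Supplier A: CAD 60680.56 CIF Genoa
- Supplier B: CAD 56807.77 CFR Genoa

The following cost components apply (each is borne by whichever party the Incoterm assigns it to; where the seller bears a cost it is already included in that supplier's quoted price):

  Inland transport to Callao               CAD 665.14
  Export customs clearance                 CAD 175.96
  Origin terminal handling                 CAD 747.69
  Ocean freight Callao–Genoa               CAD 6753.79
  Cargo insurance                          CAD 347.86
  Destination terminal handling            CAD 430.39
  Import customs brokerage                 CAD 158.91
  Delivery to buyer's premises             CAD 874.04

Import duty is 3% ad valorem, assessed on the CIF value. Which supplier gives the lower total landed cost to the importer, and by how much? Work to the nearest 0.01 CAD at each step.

Supplier B is cheaper by CAD 3630.68

Supplier A (CIF):
The CIF price already equals the CIF value: 60680.56
Import duty = 60680.56 × 3% = 1820.42
Buyer bears (A): 430.39 + 158.91 + 874.04 = 1463.34
Landed cost (A) = invoice 60680.56 + 1463.34 + duty 1820.42 = 63964.32
Supplier B (CFR):
CIF value = CFR price + insurance = 56807.77 + 347.86 = 57155.63
Import duty = 57155.63 × 3% = 1714.67
Buyer bears (B): 347.86 + 430.39 + 158.91 + 874.04 = 1811.20
Landed cost (B) = invoice 56807.77 + 1811.20 + duty 1714.67 = 60333.64
Difference = |63964.32 − 60333.64| = 3630.68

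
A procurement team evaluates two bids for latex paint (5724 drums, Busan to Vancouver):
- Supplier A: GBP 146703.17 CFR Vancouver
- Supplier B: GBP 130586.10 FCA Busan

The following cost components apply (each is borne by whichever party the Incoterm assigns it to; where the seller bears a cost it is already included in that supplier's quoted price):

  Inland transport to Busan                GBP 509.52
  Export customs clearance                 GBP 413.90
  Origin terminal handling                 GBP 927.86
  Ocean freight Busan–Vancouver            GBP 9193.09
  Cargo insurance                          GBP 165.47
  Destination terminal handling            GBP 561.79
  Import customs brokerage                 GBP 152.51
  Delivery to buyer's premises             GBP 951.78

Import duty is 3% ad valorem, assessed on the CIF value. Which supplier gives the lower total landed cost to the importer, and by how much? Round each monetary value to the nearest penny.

Supplier A (CFR):
CIF value = CFR price + insurance = 146703.17 + 165.47 = 146868.64
Import duty = 146868.64 × 3% = 4406.06
Buyer bears (A): 165.47 + 561.79 + 152.51 + 951.78 = 1831.55
Landed cost (A) = invoice 146703.17 + 1831.55 + duty 4406.06 = 152940.78
Supplier B (FCA):
CIF value = FCA price + origin terminal + freight + insurance = 130586.10 + 927.86 + 9193.09 + 165.47 = 140872.52
Import duty = 140872.52 × 3% = 4226.18
Buyer bears (B): 927.86 + 9193.09 + 165.47 + 561.79 + 152.51 + 951.78 = 11952.50
Landed cost (B) = invoice 130586.10 + 11952.50 + duty 4226.18 = 146764.78
Difference = |152940.78 − 146764.78| = 6176.00

Supplier B is cheaper by GBP 6176.00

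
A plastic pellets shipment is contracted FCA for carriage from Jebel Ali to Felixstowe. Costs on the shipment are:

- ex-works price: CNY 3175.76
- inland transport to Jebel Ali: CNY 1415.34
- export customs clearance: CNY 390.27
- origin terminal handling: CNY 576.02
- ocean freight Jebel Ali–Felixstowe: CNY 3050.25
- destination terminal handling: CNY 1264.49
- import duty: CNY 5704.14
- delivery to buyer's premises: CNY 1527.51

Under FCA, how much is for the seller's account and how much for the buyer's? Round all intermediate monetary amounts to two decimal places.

Seller: CNY 4981.37; buyer: CNY 12122.41

FCA: the seller delivers export-cleared goods to the carrier; the buyer bears costs from that point.
Seller's account: goods 3175.76 + inland to port 1415.34 + export clearance 390.27 = 4981.37
Buyer's account: origin terminal 576.02 + freight 3050.25 + destination terminal 1264.49 + duty 5704.14 + delivery 1527.51 = 12122.41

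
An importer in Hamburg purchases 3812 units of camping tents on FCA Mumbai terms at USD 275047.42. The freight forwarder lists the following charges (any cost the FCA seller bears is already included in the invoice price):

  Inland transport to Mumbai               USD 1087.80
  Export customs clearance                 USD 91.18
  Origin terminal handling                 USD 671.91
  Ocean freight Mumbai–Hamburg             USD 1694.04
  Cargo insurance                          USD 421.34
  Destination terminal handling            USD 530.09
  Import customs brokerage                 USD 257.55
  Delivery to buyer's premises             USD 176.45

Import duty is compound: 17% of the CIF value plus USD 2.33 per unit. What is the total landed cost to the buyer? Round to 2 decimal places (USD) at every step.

FCA: the seller delivers export-cleared goods to the carrier; the buyer bears costs from that point.
Already in the invoice (seller's account under FCA): inland to port, export clearance — exclude.
CIF value = FCA price + origin terminal + freight + insurance = 275047.42 + 671.91 + 1694.04 + 421.34 = 277834.71
Ad valorem component: 277834.71 × 17% = 47231.90
Specific component: 3812 × 2.33 = 8881.96
Import duty = 47231.90 + 8881.96 = 56113.86
Buyer bears: origin terminal 671.91 + freight 1694.04 + insurance 421.34 + destination terminal 530.09 + brokerage 257.55 + delivery 176.45 + duty 56113.86 = 59865.24
Landed cost = invoice 275047.42 + 59865.24 = 334912.66

Total landed cost: USD 334912.66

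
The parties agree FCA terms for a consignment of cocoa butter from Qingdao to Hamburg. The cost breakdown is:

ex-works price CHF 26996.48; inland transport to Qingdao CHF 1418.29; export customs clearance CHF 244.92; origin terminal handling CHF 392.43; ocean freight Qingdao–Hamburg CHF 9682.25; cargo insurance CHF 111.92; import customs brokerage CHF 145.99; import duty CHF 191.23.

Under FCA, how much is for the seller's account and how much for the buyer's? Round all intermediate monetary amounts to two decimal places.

FCA: the seller delivers export-cleared goods to the carrier; the buyer bears costs from that point.
Seller's account: goods 26996.48 + inland to port 1418.29 + export clearance 244.92 = 28659.69
Buyer's account: origin terminal 392.43 + freight 9682.25 + insurance 111.92 + brokerage 145.99 + duty 191.23 = 10523.82

Seller: CHF 28659.69; buyer: CHF 10523.82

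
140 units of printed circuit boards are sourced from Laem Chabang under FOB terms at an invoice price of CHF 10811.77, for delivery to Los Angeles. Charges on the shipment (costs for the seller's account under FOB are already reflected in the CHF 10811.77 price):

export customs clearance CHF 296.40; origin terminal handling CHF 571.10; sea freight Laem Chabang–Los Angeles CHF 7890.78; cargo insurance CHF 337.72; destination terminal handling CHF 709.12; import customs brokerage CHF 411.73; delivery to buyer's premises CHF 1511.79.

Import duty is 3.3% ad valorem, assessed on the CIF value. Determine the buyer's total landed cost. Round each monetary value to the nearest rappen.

Total landed cost: CHF 22301.24

FOB: the seller bears costs until goods are on board at the origin port; the buyer bears freight, insurance and all costs thereafter.
Already in the invoice (seller's account under FOB): export clearance, origin terminal — exclude.
CIF value = FOB price + freight + insurance = 10811.77 + 7890.78 + 337.72 = 19040.27
Import duty = 19040.27 × 3.3% = 628.33
Buyer bears: freight 7890.78 + insurance 337.72 + destination terminal 709.12 + brokerage 411.73 + delivery 1511.79 + duty 628.33 = 11489.47
Landed cost = invoice 10811.77 + 11489.47 = 22301.24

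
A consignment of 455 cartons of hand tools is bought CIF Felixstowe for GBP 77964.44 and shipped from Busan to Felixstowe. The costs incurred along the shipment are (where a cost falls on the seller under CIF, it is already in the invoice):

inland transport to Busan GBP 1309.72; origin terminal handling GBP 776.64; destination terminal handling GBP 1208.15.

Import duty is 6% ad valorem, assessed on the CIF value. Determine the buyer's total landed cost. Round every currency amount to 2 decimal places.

CIF: the seller pays costs through ocean freight and marine insurance to the destination port.
Already in the invoice (seller's account under CIF): inland to port, origin terminal — exclude.
The CIF price already equals the CIF value: 77964.44
Import duty = 77964.44 × 6% = 4677.87
Buyer bears: destination terminal 1208.15 + duty 4677.87 = 5886.02
Landed cost = invoice 77964.44 + 5886.02 = 83850.46

Total landed cost: GBP 83850.46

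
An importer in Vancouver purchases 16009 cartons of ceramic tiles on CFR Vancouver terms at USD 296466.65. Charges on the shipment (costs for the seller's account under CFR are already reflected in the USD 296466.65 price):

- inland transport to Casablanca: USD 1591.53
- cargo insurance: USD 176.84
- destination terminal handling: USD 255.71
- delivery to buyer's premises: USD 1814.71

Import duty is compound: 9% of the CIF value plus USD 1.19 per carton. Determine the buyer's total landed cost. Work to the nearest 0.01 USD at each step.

CFR: the seller pays costs through ocean freight to the destination port, but not insurance.
Already in the invoice (seller's account under CFR): inland to port — exclude.
CIF value = CFR price + insurance = 296466.65 + 176.84 = 296643.49
Ad valorem component: 296643.49 × 9% = 26697.91
Specific component: 16009 × 1.19 = 19050.71
Import duty = 26697.91 + 19050.71 = 45748.62
Buyer bears: insurance 176.84 + destination terminal 255.71 + delivery 1814.71 + duty 45748.62 = 47995.88
Landed cost = invoice 296466.65 + 47995.88 = 344462.53

Total landed cost: USD 344462.53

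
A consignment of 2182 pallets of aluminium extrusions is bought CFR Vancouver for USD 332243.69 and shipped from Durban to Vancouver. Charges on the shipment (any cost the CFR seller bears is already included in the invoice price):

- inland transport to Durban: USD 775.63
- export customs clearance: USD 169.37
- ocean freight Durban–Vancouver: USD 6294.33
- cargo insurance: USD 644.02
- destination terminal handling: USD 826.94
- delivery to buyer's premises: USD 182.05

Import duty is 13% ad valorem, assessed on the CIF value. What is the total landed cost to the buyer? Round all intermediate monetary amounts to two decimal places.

CFR: the seller pays costs through ocean freight to the destination port, but not insurance.
Already in the invoice (seller's account under CFR): inland to port, export clearance, freight — exclude.
CIF value = CFR price + insurance = 332243.69 + 644.02 = 332887.71
Import duty = 332887.71 × 13% = 43275.40
Buyer bears: insurance 644.02 + destination terminal 826.94 + delivery 182.05 + duty 43275.40 = 44928.41
Landed cost = invoice 332243.69 + 44928.41 = 377172.10

Total landed cost: USD 377172.10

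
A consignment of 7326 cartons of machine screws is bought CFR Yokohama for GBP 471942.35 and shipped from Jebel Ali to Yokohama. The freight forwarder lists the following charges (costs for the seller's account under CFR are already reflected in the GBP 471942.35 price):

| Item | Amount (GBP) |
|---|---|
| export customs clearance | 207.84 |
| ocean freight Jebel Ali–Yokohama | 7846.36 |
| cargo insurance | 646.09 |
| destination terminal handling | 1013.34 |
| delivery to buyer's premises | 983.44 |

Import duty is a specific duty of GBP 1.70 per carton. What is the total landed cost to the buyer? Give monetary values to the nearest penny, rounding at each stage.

CFR: the seller pays costs through ocean freight to the destination port, but not insurance.
Already in the invoice (seller's account under CFR): export clearance, freight — exclude.
CIF value = CFR price + insurance = 471942.35 + 646.09 = 472588.44
Import duty = 7326 × 1.70 = 12454.20
Buyer bears: insurance 646.09 + destination terminal 1013.34 + delivery 983.44 + duty 12454.20 = 15097.07
Landed cost = invoice 471942.35 + 15097.07 = 487039.42

Total landed cost: GBP 487039.42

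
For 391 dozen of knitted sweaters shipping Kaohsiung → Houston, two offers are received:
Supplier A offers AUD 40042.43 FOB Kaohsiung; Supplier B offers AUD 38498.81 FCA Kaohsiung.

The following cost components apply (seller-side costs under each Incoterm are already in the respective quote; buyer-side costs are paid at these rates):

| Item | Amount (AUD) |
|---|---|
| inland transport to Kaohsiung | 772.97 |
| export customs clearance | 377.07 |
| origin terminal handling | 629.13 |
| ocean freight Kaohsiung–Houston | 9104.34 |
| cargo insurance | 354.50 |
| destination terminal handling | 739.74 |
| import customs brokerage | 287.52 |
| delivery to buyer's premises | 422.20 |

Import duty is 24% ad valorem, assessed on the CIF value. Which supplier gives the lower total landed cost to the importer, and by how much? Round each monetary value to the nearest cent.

Supplier A (FOB):
CIF value = FOB price + freight + insurance = 40042.43 + 9104.34 + 354.50 = 49501.27
Import duty = 49501.27 × 24% = 11880.30
Buyer bears (A): 9104.34 + 354.50 + 739.74 + 287.52 + 422.20 = 10908.30
Landed cost (A) = invoice 40042.43 + 10908.30 + duty 11880.30 = 62831.03
Supplier B (FCA):
CIF value = FCA price + origin terminal + freight + insurance = 38498.81 + 629.13 + 9104.34 + 354.50 = 48586.78
Import duty = 48586.78 × 24% = 11660.83
Buyer bears (B): 629.13 + 9104.34 + 354.50 + 739.74 + 287.52 + 422.20 = 11537.43
Landed cost (B) = invoice 38498.81 + 11537.43 + duty 11660.83 = 61697.07
Difference = |62831.03 − 61697.07| = 1133.96

Supplier B is cheaper by AUD 1133.96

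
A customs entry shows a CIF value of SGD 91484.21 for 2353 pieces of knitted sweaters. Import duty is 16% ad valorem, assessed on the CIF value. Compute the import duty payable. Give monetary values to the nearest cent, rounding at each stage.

Import duty = 91484.21 × 16% = 14637.47

Import duty: SGD 14637.47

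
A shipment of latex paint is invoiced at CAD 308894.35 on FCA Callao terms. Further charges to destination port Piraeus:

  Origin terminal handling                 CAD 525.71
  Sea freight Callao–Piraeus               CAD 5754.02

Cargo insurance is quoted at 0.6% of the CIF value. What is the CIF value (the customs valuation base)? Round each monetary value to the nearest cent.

Let C be the CIF value. C = FCA price + pre-shipment costs + freight + 0.6% × C
C − 0.6% × C = 308894.35 + 525.71 + 5754.02
0.994 × C = 315174.08
C = 315174.08 / 0.994 = 317076.54
Insurance premium = 0.6% × 317076.54 = 1902.46

CIF value: CAD 317076.54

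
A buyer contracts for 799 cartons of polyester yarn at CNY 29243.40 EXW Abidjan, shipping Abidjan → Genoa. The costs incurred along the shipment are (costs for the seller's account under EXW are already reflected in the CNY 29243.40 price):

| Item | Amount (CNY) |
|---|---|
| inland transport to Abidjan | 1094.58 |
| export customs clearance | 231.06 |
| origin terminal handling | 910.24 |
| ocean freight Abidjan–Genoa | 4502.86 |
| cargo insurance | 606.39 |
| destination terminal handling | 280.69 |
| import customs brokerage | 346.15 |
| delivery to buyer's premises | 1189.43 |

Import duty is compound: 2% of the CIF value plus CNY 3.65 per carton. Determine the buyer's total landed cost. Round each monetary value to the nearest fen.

Total landed cost: CNY 42052.92

EXW: the seller makes goods available at their premises; the buyer bears all onward costs.
CIF value = EXW price + inland to port + export clearance + origin terminal + freight + insurance = 29243.40 + 1094.58 + 231.06 + 910.24 + 4502.86 + 606.39 = 36588.53
Ad valorem component: 36588.53 × 2% = 731.77
Specific component: 799 × 3.65 = 2916.35
Import duty = 731.77 + 2916.35 = 3648.12
Buyer bears: inland to port 1094.58 + export clearance 231.06 + origin terminal 910.24 + freight 4502.86 + insurance 606.39 + destination terminal 280.69 + brokerage 346.15 + delivery 1189.43 + duty 3648.12 = 12809.52
Landed cost = invoice 29243.40 + 12809.52 = 42052.92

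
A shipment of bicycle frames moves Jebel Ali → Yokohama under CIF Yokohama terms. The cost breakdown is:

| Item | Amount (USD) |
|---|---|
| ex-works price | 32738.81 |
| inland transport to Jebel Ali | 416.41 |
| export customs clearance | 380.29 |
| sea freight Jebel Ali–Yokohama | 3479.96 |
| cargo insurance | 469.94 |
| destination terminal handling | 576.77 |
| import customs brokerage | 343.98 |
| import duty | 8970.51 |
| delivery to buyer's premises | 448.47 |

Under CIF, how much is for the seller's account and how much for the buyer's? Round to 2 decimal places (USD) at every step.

Seller: USD 37485.41; buyer: USD 10339.73

CIF: the seller pays costs through ocean freight and marine insurance to the destination port.
Seller's account: goods 32738.81 + inland to port 416.41 + export clearance 380.29 + freight 3479.96 + insurance 469.94 = 37485.41
Buyer's account: destination terminal 576.77 + brokerage 343.98 + duty 8970.51 + delivery 448.47 = 10339.73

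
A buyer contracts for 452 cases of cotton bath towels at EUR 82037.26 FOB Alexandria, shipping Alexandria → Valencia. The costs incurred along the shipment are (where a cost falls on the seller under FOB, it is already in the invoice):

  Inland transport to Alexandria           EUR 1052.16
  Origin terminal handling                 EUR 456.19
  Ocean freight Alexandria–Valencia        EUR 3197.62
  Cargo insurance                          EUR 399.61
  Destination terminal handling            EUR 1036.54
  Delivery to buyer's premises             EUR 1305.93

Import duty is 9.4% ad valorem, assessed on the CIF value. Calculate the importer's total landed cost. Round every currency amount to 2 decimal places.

FOB: the seller bears costs until goods are on board at the origin port; the buyer bears freight, insurance and all costs thereafter.
Already in the invoice (seller's account under FOB): inland to port, origin terminal — exclude.
CIF value = FOB price + freight + insurance = 82037.26 + 3197.62 + 399.61 = 85634.49
Import duty = 85634.49 × 9.4% = 8049.64
Buyer bears: freight 3197.62 + insurance 399.61 + destination terminal 1036.54 + delivery 1305.93 + duty 8049.64 = 13989.34
Landed cost = invoice 82037.26 + 13989.34 = 96026.60

Total landed cost: EUR 96026.60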